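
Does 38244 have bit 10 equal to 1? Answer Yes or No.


0b1001010101100100, bit 10 = 1. Yes

Yes


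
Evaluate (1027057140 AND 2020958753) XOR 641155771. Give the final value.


Step 1: 1027057140 & 2020958753 = 943005728
Step 2: 943005728 ^ 641155771 = 503472795

503472795


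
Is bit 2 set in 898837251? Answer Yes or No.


0b110101100100110010101100000011, bit 2 = 0. No

No


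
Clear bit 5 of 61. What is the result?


61 & ~(1 << 5) = 29

29


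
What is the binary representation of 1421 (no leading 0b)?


1421 = 10110001101 in binary

10110001101


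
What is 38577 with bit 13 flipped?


38577 ^ (1 << 13) = 38577 ^ 8192 = 46769

46769


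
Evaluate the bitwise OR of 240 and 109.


0b11110000 | 0b1101101 = 0b11111101 = 253

253


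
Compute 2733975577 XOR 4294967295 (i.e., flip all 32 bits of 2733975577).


2733975577 ^ 4294967295 = 1560991718

1560991718


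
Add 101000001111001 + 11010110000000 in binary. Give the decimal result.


101000001111001 + 11010110000000 = 1000010111111001 = 34297

34297


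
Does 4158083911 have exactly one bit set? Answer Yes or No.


0b11110111110101110101001101000111. Multiple bits set => No

No


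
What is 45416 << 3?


0b1011000101101000 << 3 = 0b1011000101101000000 = 363328

363328


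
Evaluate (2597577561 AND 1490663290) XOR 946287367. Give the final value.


Step 1: 2597577561 & 1490663290 = 416392024
Step 2: 416392024 ^ 946287367 = 548835423

548835423


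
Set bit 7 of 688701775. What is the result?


688701775 | (1 << 7) = 688701775 | 128 = 688701903

688701903


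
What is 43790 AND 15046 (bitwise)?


0b1010101100001110 & 0b11101011000110 = 0b10101000000110 = 10758

10758


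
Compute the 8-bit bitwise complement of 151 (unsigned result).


~0b10010111 = 0b1101000 = 104 (8-bit unsigned)

104


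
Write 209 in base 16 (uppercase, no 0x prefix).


209 = D1 hex

D1


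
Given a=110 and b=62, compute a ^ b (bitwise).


110 ^ 62 = 80

80


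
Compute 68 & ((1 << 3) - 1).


68 & 7 = 4

4


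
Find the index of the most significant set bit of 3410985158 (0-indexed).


0b11001011010011111000000011000110. Highest set bit at position 31

31


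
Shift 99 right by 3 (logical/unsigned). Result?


0b1100011 >> 3 = 0b1100 = 12

12


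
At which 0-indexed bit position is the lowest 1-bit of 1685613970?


0b1100100011110000110110110010010. Lowest set bit at position 1

1


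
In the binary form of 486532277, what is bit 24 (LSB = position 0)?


0b11100111111111110010010110101, position 24 = 0

0


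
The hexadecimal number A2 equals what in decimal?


A2 hex = 162 decimal

162


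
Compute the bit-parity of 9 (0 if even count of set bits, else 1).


0b1001 has 2 ones => parity 0

0


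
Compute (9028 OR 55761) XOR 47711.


Step 1: 9028 | 55761 = 64469
Step 2: 64469 ^ 47711 = 16778

16778


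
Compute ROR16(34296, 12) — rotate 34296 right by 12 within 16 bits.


Rotate 0b1000010111111000 right by 12 (16-bit) = 0b101111110001000 = 24456

24456


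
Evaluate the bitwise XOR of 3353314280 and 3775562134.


0b11000111110111111000001111101000 ^ 0b11100001000010101000000110010110 = 0b100110110101010000001001111110 = 651494014

651494014


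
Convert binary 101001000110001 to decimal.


101001000110001 in decimal = 21041

21041


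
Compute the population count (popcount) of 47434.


0b1011100101001010 has 8 set bits

8


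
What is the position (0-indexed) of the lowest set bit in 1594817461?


0b1011111000011101111101110110101. Lowest set bit at position 0

0


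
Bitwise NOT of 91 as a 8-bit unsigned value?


~0b1011011 = 0b10100100 = 164 (8-bit unsigned)

164


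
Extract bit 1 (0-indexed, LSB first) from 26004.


0b110010110010100, position 1 = 0

0


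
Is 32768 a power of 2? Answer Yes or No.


0b1000000000000000. Only one bit set => Yes

Yes


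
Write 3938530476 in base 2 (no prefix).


3938530476 = 11101010110000010011010010101100 in binary

11101010110000010011010010101100


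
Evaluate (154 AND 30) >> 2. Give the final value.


Step 1: 154 & 30 = 26
Step 2: 26 >> 2 = 6

6


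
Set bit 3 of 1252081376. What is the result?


1252081376 | (1 << 3) = 1252081376 | 8 = 1252081384

1252081384


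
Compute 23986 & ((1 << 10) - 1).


23986 & 1023 = 434

434


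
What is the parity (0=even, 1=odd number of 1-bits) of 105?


0b1101001 has 4 ones => parity 0

0


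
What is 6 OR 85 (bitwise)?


0b110 | 0b1010101 = 0b1010111 = 87

87


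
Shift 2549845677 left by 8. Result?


0b10010111111110111000111010101101 << 8 = 0b1001011111111011100011101010110100000000 = 652760493312

652760493312


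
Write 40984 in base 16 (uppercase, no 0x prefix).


40984 = A018 hex

A018


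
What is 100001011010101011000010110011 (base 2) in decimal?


100001011010101011000010110011 in decimal = 560640179

560640179


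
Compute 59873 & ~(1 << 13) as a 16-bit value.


59873 & ~(1 << 13) = 51681

51681


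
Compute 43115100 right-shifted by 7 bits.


0b10100100011110001001011100 >> 7 = 0b1010010001111000100 = 336836

336836


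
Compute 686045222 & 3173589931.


0b101000111001000011100000100110 & 0b10111101001010010010001110101011 = 0b101000001000000010000000100010 = 673194018

673194018


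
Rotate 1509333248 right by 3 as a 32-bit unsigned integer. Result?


Rotate 0b1011001111101101001100100000000 right by 3 (32-bit) = 0b1011001111101101001100100000 = 188666656

188666656


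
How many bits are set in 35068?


0b1000100011111100 has 8 set bits

8


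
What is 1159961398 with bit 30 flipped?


1159961398 ^ (1 << 30) = 1159961398 ^ 1073741824 = 86219574

86219574


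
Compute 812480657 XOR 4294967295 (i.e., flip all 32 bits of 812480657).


812480657 ^ 4294967295 = 3482486638

3482486638


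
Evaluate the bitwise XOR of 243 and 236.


0b11110011 ^ 0b11101100 = 0b11111 = 31

31


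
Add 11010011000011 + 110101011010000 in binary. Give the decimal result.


11010011000011 + 110101011010000 = 1001111110010011 = 40851

40851


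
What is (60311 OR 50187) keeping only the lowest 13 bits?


Step 1: 60311 | 50187 = 61343
Step 2: 61343 & 8191 = 3999

3999


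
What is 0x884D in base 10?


884D hex = 34893 decimal

34893


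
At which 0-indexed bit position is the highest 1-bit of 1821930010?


0b1101100100110000111001000011010. Highest set bit at position 30

30


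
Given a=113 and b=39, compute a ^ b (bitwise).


113 ^ 39 = 86

86


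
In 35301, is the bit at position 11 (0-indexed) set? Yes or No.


0b1000100111100101, bit 11 = 1. Yes

Yes


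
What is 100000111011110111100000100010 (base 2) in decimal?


100000111011110111100000100010 in decimal = 552564770

552564770


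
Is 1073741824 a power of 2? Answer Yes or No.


0b1000000000000000000000000000000. Only one bit set => Yes

Yes


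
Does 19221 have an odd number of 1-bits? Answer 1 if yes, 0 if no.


0b100101100010101 has 7 ones => parity 1

1


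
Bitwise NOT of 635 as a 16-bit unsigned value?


~0b1001111011 = 0b1111110110000100 = 64900 (16-bit unsigned)

64900


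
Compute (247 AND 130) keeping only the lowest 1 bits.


Step 1: 247 & 130 = 130
Step 2: 130 & 1 = 0

0


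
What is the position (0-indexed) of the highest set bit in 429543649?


0b11001100110100101000011100001. Highest set bit at position 28

28


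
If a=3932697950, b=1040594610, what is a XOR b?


3932697950 ^ 1040594610 = 3563979756

3563979756


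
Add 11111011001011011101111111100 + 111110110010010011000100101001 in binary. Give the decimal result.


11111011001011011101111111100 + 111110110010010011000100101001 = 1011110001011101110110100100101 = 1580133669

1580133669


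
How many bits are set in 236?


0b11101100 has 5 set bits

5


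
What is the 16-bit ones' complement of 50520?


50520 ^ 65535 = 15015

15015


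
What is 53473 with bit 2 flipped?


53473 ^ (1 << 2) = 53473 ^ 4 = 53477

53477


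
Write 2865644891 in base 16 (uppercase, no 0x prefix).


2865644891 = AACE455B hex

AACE455B


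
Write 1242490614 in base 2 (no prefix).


1242490614 = 1001010000011101110011011110110 in binary

1001010000011101110011011110110


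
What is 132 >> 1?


0b10000100 >> 1 = 0b1000010 = 66

66


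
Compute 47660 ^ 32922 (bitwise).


0b1011101000101100 ^ 0b1000000010011010 = 0b11101010110110 = 15030

15030


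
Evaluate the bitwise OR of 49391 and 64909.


0b1100000011101111 | 0b1111110110001101 = 0b1111110111101111 = 65007

65007


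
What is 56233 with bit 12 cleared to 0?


56233 & ~(1 << 12) = 52137

52137


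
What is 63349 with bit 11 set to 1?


63349 | (1 << 11) = 63349 | 2048 = 65397

65397


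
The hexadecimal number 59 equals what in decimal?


59 hex = 89 decimal

89


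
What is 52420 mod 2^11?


52420 & 2047 = 1220

1220


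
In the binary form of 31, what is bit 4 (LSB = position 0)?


0b11111, position 4 = 1

1


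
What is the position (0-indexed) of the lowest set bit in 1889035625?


0b1110000100110000110010101101001. Lowest set bit at position 0

0


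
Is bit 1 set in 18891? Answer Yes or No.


0b100100111001011, bit 1 = 1. Yes

Yes


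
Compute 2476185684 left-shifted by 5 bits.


0b10010011100101111001100001010100 << 5 = 0b1001001110010111100110000101010000000 = 79237941888

79237941888


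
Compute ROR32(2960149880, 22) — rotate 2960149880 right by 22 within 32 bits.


Rotate 0b10110000011100000100110101111000 right by 22 (32-bit) = 0b11000001001101011110001011000001 = 3241534145

3241534145


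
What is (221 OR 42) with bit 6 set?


Step 1: 221 | 42 = 255
Step 2: 255 | (1 << 6) = 255 | 64 = 255

255


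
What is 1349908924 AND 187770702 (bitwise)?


0b1010000011101011111100110111100 & 0b1011001100010010011101001110 = 0b1100010010000100001100 = 3219724

3219724


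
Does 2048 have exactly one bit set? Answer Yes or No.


0b100000000000. Only one bit set => Yes

Yes


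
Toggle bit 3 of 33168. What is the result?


33168 ^ (1 << 3) = 33168 ^ 8 = 33176

33176


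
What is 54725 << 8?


0b1101010111000101 << 8 = 0b110101011100010100000000 = 14009600

14009600


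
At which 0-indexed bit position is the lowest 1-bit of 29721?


0b111010000011001. Lowest set bit at position 0

0


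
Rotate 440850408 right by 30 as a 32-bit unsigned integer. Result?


Rotate 0b11010010001101101011111101000 right by 30 (32-bit) = 0b1101001000110110101111110100000 = 1763401632

1763401632


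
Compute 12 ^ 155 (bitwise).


0b1100 ^ 0b10011011 = 0b10010111 = 151

151


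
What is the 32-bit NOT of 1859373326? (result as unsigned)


~0b1101110110100111100100100001110 = 0b10010001001011000011011011110001 = 2435593969 (32-bit unsigned)

2435593969


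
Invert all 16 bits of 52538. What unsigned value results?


52538 ^ 65535 = 12997

12997


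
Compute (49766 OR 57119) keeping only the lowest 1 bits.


Step 1: 49766 | 57119 = 57215
Step 2: 57215 & 1 = 1

1


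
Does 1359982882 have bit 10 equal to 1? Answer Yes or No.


0b1010001000011111011000100100010, bit 10 = 0. No

No


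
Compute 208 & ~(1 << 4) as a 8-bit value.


208 & ~(1 << 4) = 192

192


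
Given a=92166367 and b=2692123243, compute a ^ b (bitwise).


92166367 ^ 2692123243 = 2768818868

2768818868


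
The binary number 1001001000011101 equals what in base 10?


1001001000011101 in decimal = 37405

37405


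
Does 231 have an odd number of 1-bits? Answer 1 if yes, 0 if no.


0b11100111 has 6 ones => parity 0

0


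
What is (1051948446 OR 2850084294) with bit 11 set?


Step 1: 1051948446 | 2850084294 = 3220436446
Step 2: 3220436446 | (1 << 11) = 3220436446 | 2048 = 3220438494

3220438494


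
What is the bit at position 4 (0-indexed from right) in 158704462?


0b1001011101011010001101001110, position 4 = 0

0


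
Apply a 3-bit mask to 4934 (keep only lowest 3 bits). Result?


4934 & 7 = 6

6


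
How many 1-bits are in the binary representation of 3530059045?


0b11010010011010000110110100100101 has 15 set bits

15


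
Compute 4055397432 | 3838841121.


0b11110001101110000111010000111000 | 0b11100100110100000001000100100001 = 0b11110101111110000111010100111001 = 4126700857

4126700857


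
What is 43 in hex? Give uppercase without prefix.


43 = 2B hex

2B


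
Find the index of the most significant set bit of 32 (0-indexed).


0b100000. Highest set bit at position 5

5


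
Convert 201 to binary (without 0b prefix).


201 = 11001001 in binary

11001001


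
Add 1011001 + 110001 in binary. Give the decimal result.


1011001 + 110001 = 10001010 = 138

138


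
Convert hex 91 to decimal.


91 hex = 145 decimal

145


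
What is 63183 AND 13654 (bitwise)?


0b1111011011001111 & 0b11010101010110 = 0b11010001000110 = 13382

13382


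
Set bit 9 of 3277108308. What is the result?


3277108308 | (1 << 9) = 3277108308 | 512 = 3277108820

3277108820


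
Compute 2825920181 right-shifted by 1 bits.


0b10101000011100000001111010110101 >> 1 = 0b1010100001110000000111101011010 = 1412960090

1412960090


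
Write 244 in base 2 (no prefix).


244 = 11110100 in binary

11110100


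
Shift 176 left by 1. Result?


0b10110000 << 1 = 0b101100000 = 352

352


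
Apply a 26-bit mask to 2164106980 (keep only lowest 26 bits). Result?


2164106980 & 67108863 = 16623332

16623332


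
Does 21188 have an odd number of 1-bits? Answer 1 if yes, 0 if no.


0b101001011000100 has 6 ones => parity 0

0


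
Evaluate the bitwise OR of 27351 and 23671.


0b110101011010111 | 0b101110001110111 = 0b111111011110111 = 32503

32503


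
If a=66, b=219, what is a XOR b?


66 ^ 219 = 153

153


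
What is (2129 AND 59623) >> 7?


Step 1: 2129 & 59623 = 2113
Step 2: 2113 >> 7 = 16

16


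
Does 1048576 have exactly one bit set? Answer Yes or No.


0b100000000000000000000. Only one bit set => Yes

Yes


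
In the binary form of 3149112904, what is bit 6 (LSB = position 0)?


0b10111011101100111010011001001000, position 6 = 1

1


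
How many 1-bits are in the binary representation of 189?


0b10111101 has 6 set bits

6


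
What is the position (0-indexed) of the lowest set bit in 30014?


0b111010100111110. Lowest set bit at position 1

1


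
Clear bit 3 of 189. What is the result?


189 & ~(1 << 3) = 181

181


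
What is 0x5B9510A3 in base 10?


5B9510A3 hex = 1536495779 decimal

1536495779


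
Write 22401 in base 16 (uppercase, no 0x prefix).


22401 = 5781 hex

5781


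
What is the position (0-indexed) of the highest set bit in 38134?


0b1001010011110110. Highest set bit at position 15

15


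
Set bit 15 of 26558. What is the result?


26558 | (1 << 15) = 26558 | 32768 = 59326

59326


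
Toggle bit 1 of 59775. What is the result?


59775 ^ (1 << 1) = 59775 ^ 2 = 59773

59773


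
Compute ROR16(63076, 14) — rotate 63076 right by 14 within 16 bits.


Rotate 0b1111011001100100 right by 14 (16-bit) = 0b1101100110010011 = 55699

55699


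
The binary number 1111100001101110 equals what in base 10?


1111100001101110 in decimal = 63598

63598


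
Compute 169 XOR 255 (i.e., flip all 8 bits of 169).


169 ^ 255 = 86

86


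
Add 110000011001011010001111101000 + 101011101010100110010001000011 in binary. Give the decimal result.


110000011001011010001111101000 + 101011101010100110010001000011 = 1011100000100000000100000101011 = 1544554539

1544554539


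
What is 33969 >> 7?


0b1000010010110001 >> 7 = 0b100001001 = 265

265


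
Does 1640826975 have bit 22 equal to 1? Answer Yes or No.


0b1100001110011010000100001011111, bit 22 = 1. Yes

Yes


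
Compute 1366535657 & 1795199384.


0b1010001011100111010110111101001 & 0b1101011000000001001000110011000 = 0b1000001000000001000000110001000 = 1090552200

1090552200


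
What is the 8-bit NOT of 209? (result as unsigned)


~0b11010001 = 0b101110 = 46 (8-bit unsigned)

46


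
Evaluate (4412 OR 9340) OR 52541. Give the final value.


Step 1: 4412 | 9340 = 13692
Step 2: 13692 | 52541 = 64893

64893


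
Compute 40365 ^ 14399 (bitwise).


0b1001110110101101 ^ 0b11100000111111 = 0b1010010110010010 = 42386

42386


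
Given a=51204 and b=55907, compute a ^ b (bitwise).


51204 ^ 55907 = 4711

4711


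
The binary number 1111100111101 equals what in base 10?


1111100111101 in decimal = 7997

7997


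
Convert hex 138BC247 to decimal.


138BC247 hex = 327926343 decimal

327926343


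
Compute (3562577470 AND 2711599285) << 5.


Step 1: 3562577470 & 2711599285 = 2149095476
Step 2: 2149095476 << 5 = 68771055232

68771055232


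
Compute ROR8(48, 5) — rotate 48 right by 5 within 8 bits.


Rotate 0b110000 right by 5 (8-bit) = 0b10000001 = 129

129


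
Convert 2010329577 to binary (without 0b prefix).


2010329577 = 1110111110100110011000111101001 in binary

1110111110100110011000111101001


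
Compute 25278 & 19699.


0b110001010111110 & 0b100110011110011 = 0b100000010110010 = 16562

16562


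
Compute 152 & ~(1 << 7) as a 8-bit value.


152 & ~(1 << 7) = 24

24


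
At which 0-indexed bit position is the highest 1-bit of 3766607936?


0b11100000100000011110000001000000. Highest set bit at position 31

31


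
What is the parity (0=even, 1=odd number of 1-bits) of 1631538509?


0b1100001001111110100110101001101 has 17 ones => parity 1

1


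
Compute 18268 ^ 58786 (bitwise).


0b100011101011100 ^ 0b1110010110100010 = 0b1010001011111110 = 41726

41726


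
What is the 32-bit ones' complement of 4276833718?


4276833718 ^ 4294967295 = 18133577

18133577


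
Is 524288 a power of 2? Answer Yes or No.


0b10000000000000000000. Only one bit set => Yes

Yes


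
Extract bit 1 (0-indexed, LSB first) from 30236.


0b111011000011100, position 1 = 0

0


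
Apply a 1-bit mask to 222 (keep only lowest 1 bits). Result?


222 & 1 = 0

0


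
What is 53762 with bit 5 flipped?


53762 ^ (1 << 5) = 53762 ^ 32 = 53794

53794


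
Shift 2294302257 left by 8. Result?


0b10001000110000000100011000110001 << 8 = 0b1000100011000000010001100011000100000000 = 587341377792

587341377792


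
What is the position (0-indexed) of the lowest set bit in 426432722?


0b11001011010101101100011010010. Lowest set bit at position 1

1


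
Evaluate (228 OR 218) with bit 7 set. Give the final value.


Step 1: 228 | 218 = 254
Step 2: 254 | (1 << 7) = 254 | 128 = 254

254


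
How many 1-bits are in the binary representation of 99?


0b1100011 has 4 set bits

4


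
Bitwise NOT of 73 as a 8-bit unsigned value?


~0b1001001 = 0b10110110 = 182 (8-bit unsigned)

182


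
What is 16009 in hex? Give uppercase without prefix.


16009 = 3E89 hex

3E89


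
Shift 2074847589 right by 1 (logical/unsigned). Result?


0b1111011101010111010100101100101 >> 1 = 0b111101110101011101010010110010 = 1037423794

1037423794


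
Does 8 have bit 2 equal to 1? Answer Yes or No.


0b1000, bit 2 = 0. No

No


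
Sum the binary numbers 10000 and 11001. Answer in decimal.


10000 + 11001 = 101001 = 41

41


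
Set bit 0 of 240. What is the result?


240 | (1 << 0) = 240 | 1 = 241

241


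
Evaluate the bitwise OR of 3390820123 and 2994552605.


0b11001010000110111100111100011011 | 0b10110010011111010011111100011101 = 0b11111010011111111111111100011111 = 4202692383

4202692383


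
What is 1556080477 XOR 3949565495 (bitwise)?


0b1011100101111111110011101011101 ^ 0b11101011011010011001011000110111 = 0b10110111110101100111000101101010 = 3084284266

3084284266


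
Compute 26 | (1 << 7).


26 | (1 << 7) = 26 | 128 = 154

154


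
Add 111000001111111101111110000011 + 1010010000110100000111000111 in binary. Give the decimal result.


111000001111111101111110000011 + 1010010000110100000111000111 = 1000010100000110010000101001010 = 1115889994

1115889994


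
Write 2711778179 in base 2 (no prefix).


2711778179 = 10100001101000100111001110000011 in binary

10100001101000100111001110000011


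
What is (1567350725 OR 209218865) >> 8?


Step 1: 1567350725 | 209218865 = 1568407541
Step 2: 1568407541 >> 8 = 6126591

6126591


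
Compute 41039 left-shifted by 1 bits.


0b1010000001001111 << 1 = 0b10100000010011110 = 82078

82078


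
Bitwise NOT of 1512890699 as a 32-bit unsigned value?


~0b1011010001011001110000101001011 = 0b10100101110100110001111010110100 = 2782076596 (32-bit unsigned)

2782076596


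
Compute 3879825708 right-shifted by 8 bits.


0b11100111010000010111000100101100 >> 8 = 0b111001110100000101110001 = 15155569

15155569


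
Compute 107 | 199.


0b1101011 | 0b11000111 = 0b11101111 = 239

239


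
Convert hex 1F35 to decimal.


1F35 hex = 7989 decimal

7989


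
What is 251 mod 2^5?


251 & 31 = 27

27


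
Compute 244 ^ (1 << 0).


244 ^ (1 << 0) = 244 ^ 1 = 245

245


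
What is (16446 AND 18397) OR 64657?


Step 1: 16446 & 18397 = 16412
Step 2: 16412 | 64657 = 64669

64669


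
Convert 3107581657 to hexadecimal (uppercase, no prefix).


3107581657 = B939EED9 hex

B939EED9


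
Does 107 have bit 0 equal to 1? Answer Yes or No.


0b1101011, bit 0 = 1. Yes

Yes


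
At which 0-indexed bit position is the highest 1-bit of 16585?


0b100000011001001. Highest set bit at position 14

14


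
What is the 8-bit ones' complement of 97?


97 ^ 255 = 158

158


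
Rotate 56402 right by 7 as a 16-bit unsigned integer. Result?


Rotate 0b1101110001010010 right by 7 (16-bit) = 0b1010010110111000 = 42424

42424


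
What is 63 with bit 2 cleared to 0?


63 & ~(1 << 2) = 59

59


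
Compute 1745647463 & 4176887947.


0b1101000000011000111011101100111 & 0b11111000111101100100000010001011 = 0b1101000000001000100000000000011 = 1745108995

1745108995


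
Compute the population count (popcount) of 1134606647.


0b1000011101000001011100100110111 has 15 set bits

15


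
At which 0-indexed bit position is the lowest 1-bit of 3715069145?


0b11011101011011110111010011011001. Lowest set bit at position 0

0


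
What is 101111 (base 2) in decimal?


101111 in decimal = 47

47


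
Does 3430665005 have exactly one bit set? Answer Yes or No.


0b11001100011110111100101100101101. Multiple bits set => No

No


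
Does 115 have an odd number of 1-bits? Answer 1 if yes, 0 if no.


0b1110011 has 5 ones => parity 1

1


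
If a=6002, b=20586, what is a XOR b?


6002 ^ 20586 = 18200

18200


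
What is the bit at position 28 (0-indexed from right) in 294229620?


0b10001100010011001011001110100, position 28 = 1

1


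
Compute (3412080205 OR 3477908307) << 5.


Step 1: 3412080205 | 3477908307 = 3480010591
Step 2: 3480010591 << 5 = 111360338912

111360338912


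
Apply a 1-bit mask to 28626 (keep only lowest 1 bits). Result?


28626 & 1 = 0

0


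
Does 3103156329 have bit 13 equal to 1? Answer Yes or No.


0b10111000111101100110100001101001, bit 13 = 1. Yes

Yes


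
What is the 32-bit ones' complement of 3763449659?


3763449659 ^ 4294967295 = 531517636

531517636


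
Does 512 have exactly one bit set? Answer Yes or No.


0b1000000000. Only one bit set => Yes

Yes


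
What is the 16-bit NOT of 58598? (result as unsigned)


~0b1110010011100110 = 0b1101100011001 = 6937 (16-bit unsigned)

6937


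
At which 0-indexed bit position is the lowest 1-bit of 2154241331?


0b10000000011001110001110100110011. Lowest set bit at position 0

0


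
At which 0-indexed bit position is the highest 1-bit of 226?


0b11100010. Highest set bit at position 7

7


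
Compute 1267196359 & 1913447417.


0b1001011100001111110000111000111 & 0b1110010000011001110001111111001 = 0b1000010000001001110000111000001 = 1107616193

1107616193


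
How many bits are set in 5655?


0b1011000010111 has 7 set bits

7


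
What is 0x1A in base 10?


1A hex = 26 decimal

26


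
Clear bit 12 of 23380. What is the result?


23380 & ~(1 << 12) = 19284

19284


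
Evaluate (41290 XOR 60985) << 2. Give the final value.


Step 1: 41290 ^ 60985 = 20339
Step 2: 20339 << 2 = 81356

81356


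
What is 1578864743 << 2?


0b1011110000110111001000001100111 << 2 = 0b101111000011011100100000110011100 = 6315458972

6315458972


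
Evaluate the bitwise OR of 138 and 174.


0b10001010 | 0b10101110 = 0b10101110 = 174

174


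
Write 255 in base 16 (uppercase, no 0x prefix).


255 = FF hex

FF


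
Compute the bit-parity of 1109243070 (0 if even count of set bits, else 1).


0b1000010000111011011010010111110 has 16 ones => parity 0

0


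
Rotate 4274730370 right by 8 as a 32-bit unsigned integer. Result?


Rotate 0b11111110110010110011010110000010 right by 8 (32-bit) = 0b10000010111111101100101100110101 = 2197736245

2197736245


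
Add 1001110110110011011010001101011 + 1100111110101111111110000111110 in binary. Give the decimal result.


1001110110110011011010001101011 + 1100111110101111111110000111110 = 10110110101100011011000010101001 = 3065098409

3065098409


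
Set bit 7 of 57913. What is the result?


57913 | (1 << 7) = 57913 | 128 = 58041

58041


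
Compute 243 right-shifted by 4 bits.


0b11110011 >> 4 = 0b1111 = 15

15


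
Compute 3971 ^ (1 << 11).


3971 ^ (1 << 11) = 3971 ^ 2048 = 1923

1923


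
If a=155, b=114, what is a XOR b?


155 ^ 114 = 233

233


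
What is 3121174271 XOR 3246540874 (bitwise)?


0b10111010000010010101011011111111 ^ 0b11000001100000100100100001001010 = 0b1111011100010110001111010110101 = 2072714933

2072714933


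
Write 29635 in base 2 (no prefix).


29635 = 111001111000011 in binary

111001111000011


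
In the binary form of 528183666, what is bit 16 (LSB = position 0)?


0b11111011110110111000101110010, position 16 = 1

1


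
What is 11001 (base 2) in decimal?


11001 in decimal = 25

25


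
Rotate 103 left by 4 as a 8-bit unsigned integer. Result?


Rotate 0b1100111 left by 4 (8-bit) = 0b1110110 = 118

118


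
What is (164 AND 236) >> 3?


Step 1: 164 & 236 = 164
Step 2: 164 >> 3 = 20

20


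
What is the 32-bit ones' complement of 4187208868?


4187208868 ^ 4294967295 = 107758427

107758427


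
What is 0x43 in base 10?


43 hex = 67 decimal

67


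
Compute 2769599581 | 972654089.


0b10100101000101001011110001011101 | 0b111001111110011000011000001001 = 0b10111101111111011011111001011101 = 3187523165

3187523165


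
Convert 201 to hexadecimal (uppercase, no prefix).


201 = C9 hex

C9


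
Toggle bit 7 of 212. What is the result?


212 ^ (1 << 7) = 212 ^ 128 = 84

84


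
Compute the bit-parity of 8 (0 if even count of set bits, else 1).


0b1000 has 1 ones => parity 1

1


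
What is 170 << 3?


0b10101010 << 3 = 0b10101010000 = 1360

1360


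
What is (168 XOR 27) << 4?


Step 1: 168 ^ 27 = 179
Step 2: 179 << 4 = 2864

2864


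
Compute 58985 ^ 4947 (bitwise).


0b1110011001101001 ^ 0b1001101010011 = 0b1111010100111010 = 62778

62778


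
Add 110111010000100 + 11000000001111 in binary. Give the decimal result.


110111010000100 + 11000000001111 = 1001111010010011 = 40595

40595


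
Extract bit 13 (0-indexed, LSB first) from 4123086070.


0b11110101110000010100110011110110, position 13 = 0

0


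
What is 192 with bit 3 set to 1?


192 | (1 << 3) = 192 | 8 = 200

200


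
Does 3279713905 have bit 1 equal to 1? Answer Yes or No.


0b11000011011111000111011001110001, bit 1 = 0. No

No


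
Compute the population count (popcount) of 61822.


0b1111000101111110 has 11 set bits

11


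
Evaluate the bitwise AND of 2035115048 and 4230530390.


0b1111001010011010110010000101000 & 0b11111100001010001100010101010110 = 0b1111000000010000100010000000000 = 2013807616

2013807616


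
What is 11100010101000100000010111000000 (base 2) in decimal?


11100010101000100000010111000000 in decimal = 3802269120

3802269120


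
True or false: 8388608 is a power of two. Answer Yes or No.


0b100000000000000000000000. Only one bit set => Yes

Yes


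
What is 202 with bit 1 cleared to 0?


202 & ~(1 << 1) = 200

200


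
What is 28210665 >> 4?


0b1101011100111010111101001 >> 4 = 0b110101110011101011110 = 1763166

1763166


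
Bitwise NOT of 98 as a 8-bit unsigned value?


~0b1100010 = 0b10011101 = 157 (8-bit unsigned)

157


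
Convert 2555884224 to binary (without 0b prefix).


2555884224 = 10011000010101111011001011000000 in binary

10011000010101111011001011000000


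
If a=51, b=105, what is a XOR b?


51 ^ 105 = 90

90


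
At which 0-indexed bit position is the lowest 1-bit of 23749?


0b101110011000101. Lowest set bit at position 0

0


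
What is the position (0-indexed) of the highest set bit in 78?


0b1001110. Highest set bit at position 6

6


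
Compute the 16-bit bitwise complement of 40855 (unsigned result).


~0b1001111110010111 = 0b110000001101000 = 24680 (16-bit unsigned)

24680


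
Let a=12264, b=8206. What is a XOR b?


12264 ^ 8206 = 4070

4070


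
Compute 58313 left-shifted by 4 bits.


0b1110001111001001 << 4 = 0b11100011110010010000 = 933008

933008


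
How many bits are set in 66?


0b1000010 has 2 set bits

2


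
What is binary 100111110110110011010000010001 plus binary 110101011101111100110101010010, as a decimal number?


100111110110110011010000010001 + 110101011101111100110101010010 = 1011101010100110000000101100011 = 1565720931

1565720931


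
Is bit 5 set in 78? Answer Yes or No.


0b1001110, bit 5 = 0. No

No


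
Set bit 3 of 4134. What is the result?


4134 | (1 << 3) = 4134 | 8 = 4142

4142


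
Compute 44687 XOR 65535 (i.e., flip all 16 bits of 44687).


44687 ^ 65535 = 20848

20848


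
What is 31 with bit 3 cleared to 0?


31 & ~(1 << 3) = 23

23


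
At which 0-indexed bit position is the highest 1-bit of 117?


0b1110101. Highest set bit at position 6

6


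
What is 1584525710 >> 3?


0b1011110011100011111000110001110 >> 3 = 0b1011110011100011111000110001 = 198065713

198065713


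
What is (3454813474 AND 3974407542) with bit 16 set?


Step 1: 3454813474 & 3974407542 = 3437495586
Step 2: 3437495586 | (1 << 16) = 3437495586 | 65536 = 3437561122

3437561122


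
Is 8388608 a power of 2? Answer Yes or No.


0b100000000000000000000000. Only one bit set => Yes

Yes


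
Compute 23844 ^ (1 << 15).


23844 ^ (1 << 15) = 23844 ^ 32768 = 56612

56612


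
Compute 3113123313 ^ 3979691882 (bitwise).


0b10111001100011100111110111110001 ^ 0b11101101001101010100011101101010 = 0b1010100101110110011101010011011 = 1421556379

1421556379


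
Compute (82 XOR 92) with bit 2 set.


Step 1: 82 ^ 92 = 14
Step 2: 14 | (1 << 2) = 14 | 4 = 14

14


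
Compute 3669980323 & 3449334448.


0b11011010101111110111010010100011 & 0b11001101100110001010101010110000 = 0b11001000100110000010000010100000 = 3365413024

3365413024


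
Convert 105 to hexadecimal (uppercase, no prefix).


105 = 69 hex

69


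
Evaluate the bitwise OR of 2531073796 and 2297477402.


0b10010110110111010001111100000100 | 0b10001000111100001011100100011010 = 0b10011110111111011011111100011110 = 2667429662

2667429662


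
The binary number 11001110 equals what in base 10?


11001110 in decimal = 206

206


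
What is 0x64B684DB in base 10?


64B684DB hex = 1689683163 decimal

1689683163


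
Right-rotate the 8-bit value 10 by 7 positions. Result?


Rotate 0b1010 right by 7 (8-bit) = 0b10100 = 20

20


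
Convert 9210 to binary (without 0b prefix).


9210 = 10001111111010 in binary

10001111111010


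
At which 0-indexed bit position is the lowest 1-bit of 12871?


0b11001001000111. Lowest set bit at position 0

0


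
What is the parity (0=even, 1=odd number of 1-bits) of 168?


0b10101000 has 3 ones => parity 1

1


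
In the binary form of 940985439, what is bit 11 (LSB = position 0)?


0b111000000101100100110001011111, position 11 = 1

1


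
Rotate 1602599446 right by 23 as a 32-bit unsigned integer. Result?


Rotate 0b1011111100001011011101000010110 right by 23 (32-bit) = 0b1011011101000010110010111111 = 192163007

192163007


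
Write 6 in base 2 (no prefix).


6 = 110 in binary

110


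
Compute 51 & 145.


0b110011 & 0b10010001 = 0b10001 = 17

17


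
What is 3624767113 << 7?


0b11011000000011011000111010001001 << 7 = 0b110110000000110110001110100010010000000 = 463970190464

463970190464


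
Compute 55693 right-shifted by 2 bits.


0b1101100110001101 >> 2 = 0b11011001100011 = 13923

13923


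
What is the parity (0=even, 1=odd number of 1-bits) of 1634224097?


0b1100001011010000100011111100001 has 14 ones => parity 0

0


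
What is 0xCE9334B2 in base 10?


CE9334B2 hex = 3465753778 decimal

3465753778


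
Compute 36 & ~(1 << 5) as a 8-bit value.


36 & ~(1 << 5) = 4

4


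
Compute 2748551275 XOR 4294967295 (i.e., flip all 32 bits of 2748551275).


2748551275 ^ 4294967295 = 1546416020

1546416020


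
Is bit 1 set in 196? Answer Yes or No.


0b11000100, bit 1 = 0. No

No


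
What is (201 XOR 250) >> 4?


Step 1: 201 ^ 250 = 51
Step 2: 51 >> 4 = 3

3


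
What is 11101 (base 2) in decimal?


11101 in decimal = 29

29


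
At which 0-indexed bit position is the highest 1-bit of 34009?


0b1000010011011001. Highest set bit at position 15

15


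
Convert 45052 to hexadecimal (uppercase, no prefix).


45052 = AFFC hex

AFFC


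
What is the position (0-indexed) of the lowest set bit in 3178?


0b110001101010. Lowest set bit at position 1

1


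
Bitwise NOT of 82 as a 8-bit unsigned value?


~0b1010010 = 0b10101101 = 173 (8-bit unsigned)

173


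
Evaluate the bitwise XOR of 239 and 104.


0b11101111 ^ 0b1101000 = 0b10000111 = 135

135


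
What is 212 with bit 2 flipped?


212 ^ (1 << 2) = 212 ^ 4 = 208

208


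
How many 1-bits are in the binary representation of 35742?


0b1000101110011110 has 9 set bits

9


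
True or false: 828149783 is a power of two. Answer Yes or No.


0b110001010111001001000000010111. Multiple bits set => No

No


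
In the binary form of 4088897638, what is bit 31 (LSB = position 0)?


0b11110011101101111010000001100110, position 31 = 1

1


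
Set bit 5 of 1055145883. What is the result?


1055145883 | (1 << 5) = 1055145883 | 32 = 1055145915

1055145915


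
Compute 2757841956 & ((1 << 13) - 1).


2757841956 & 8191 = 5156

5156


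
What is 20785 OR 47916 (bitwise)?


0b101000100110001 | 0b1011101100101100 = 0b1111101100111101 = 64317

64317


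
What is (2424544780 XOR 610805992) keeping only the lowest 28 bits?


Step 1: 2424544780 ^ 610805992 = 3035346660
Step 2: 3035346660 & 268435455 = 82556644

82556644


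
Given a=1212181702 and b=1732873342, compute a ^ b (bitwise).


1212181702 ^ 1732873342 = 789176504

789176504


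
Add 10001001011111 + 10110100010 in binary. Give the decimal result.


10001001011111 + 10110100010 = 10100000000001 = 10241

10241


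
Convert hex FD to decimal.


FD hex = 253 decimal

253


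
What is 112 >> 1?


0b1110000 >> 1 = 0b111000 = 56

56


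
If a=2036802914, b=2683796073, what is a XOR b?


2036802914 ^ 2683796073 = 3868221195

3868221195


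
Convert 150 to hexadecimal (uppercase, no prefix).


150 = 96 hex

96


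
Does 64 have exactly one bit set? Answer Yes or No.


0b1000000. Only one bit set => Yes

Yes


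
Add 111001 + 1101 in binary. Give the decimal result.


111001 + 1101 = 1000110 = 70

70


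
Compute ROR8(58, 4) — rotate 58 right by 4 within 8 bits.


Rotate 0b111010 right by 4 (8-bit) = 0b10100011 = 163

163


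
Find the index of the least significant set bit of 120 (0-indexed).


0b1111000. Lowest set bit at position 3

3


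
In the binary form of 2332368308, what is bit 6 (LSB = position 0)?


0b10001011000001010001110110110100, position 6 = 0

0


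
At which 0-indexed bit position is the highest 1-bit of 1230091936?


0b1001001010100011011011010100000. Highest set bit at position 30

30


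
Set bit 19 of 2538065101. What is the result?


2538065101 | (1 << 19) = 2538065101 | 524288 = 2538589389

2538589389


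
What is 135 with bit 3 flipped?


135 ^ (1 << 3) = 135 ^ 8 = 143

143


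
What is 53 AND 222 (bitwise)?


0b110101 & 0b11011110 = 0b10100 = 20

20


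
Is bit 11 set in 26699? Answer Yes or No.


0b110100001001011, bit 11 = 1. Yes

Yes


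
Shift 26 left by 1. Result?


0b11010 << 1 = 0b110100 = 52

52


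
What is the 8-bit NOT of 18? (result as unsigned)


~0b10010 = 0b11101101 = 237 (8-bit unsigned)

237


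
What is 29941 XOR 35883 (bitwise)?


0b111010011110101 ^ 0b1000110000101011 = 0b1111100011011110 = 63710

63710


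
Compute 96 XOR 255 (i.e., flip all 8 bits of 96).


96 ^ 255 = 159

159


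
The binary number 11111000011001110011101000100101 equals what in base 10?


11111000011001110011101000100101 in decimal = 4167514661

4167514661


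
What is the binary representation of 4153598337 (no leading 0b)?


4153598337 = 11110111100100101110000110000001 in binary

11110111100100101110000110000001


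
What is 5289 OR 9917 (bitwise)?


0b1010010101001 | 0b10011010111101 = 0b11011010111101 = 14013

14013


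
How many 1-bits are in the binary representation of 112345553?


0b110101100100100000111010001 has 12 set bits

12


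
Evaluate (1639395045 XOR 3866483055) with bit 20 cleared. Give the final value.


Step 1: 1639395045 ^ 3866483055 = 2277701514
Step 2: 2277701514 & ~(1 << 20) = 2277701514

2277701514


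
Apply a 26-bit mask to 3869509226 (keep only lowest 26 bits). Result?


3869509226 & 67108863 = 44303978

44303978


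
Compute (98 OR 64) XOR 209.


Step 1: 98 | 64 = 98
Step 2: 98 ^ 209 = 179

179


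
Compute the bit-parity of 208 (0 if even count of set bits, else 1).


0b11010000 has 3 ones => parity 1

1


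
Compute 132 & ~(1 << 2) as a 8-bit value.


132 & ~(1 << 2) = 128

128


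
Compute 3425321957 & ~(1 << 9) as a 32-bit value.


3425321957 & ~(1 << 9) = 3425321445

3425321445


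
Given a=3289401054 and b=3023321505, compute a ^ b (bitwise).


3289401054 ^ 3023321505 = 1881440127

1881440127


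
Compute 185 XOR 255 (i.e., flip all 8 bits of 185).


185 ^ 255 = 70

70
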